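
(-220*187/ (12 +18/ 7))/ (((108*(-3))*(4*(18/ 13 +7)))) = 55055/ 211896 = 0.26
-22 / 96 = -11 / 48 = -0.23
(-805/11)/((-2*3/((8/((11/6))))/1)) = 6440/121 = 53.22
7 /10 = 0.70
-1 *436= -436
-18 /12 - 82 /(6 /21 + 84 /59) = -34925 /706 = -49.47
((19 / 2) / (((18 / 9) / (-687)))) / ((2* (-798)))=229 / 112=2.04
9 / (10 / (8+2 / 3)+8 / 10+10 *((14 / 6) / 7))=1755 / 1031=1.70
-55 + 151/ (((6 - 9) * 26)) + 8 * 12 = 3047/ 78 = 39.06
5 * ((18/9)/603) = 10/603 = 0.02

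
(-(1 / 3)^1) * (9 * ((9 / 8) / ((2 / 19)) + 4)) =-705 / 16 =-44.06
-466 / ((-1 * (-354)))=-233 / 177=-1.32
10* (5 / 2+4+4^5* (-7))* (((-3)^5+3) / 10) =1718760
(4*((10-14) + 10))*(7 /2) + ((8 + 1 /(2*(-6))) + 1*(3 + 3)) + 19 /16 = 4757 /48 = 99.10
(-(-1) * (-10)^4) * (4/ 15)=8000/ 3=2666.67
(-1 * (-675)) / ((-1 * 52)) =-675 / 52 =-12.98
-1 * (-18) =18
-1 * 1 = -1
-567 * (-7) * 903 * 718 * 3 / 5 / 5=7719951078 / 25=308798043.12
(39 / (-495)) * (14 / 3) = -182 / 495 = -0.37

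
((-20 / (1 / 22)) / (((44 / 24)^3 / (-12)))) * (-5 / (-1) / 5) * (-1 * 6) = -622080 / 121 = -5141.16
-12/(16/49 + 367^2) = -588/6599777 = -0.00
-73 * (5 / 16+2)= -2701 / 16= -168.81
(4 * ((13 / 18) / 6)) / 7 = 13 / 189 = 0.07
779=779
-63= -63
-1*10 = -10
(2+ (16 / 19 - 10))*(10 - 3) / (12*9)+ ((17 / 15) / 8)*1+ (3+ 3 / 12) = 60077 / 20520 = 2.93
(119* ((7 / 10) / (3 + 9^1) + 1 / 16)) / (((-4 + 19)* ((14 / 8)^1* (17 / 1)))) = 29 / 900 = 0.03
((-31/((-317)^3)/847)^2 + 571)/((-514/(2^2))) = -831358799406130640444104/187092129113288594215097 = -4.44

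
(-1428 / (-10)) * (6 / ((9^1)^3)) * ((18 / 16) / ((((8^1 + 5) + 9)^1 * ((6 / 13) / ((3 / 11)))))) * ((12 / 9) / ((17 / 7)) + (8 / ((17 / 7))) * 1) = 4459 / 32670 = 0.14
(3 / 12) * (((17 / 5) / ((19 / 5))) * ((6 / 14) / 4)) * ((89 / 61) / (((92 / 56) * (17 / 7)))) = 1869 / 213256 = 0.01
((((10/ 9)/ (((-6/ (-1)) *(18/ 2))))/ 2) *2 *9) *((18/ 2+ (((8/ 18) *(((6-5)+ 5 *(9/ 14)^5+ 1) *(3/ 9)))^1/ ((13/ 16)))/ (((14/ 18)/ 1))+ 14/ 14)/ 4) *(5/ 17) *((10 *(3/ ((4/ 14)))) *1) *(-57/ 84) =-424574000/ 41294799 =-10.28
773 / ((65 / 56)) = 43288 / 65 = 665.97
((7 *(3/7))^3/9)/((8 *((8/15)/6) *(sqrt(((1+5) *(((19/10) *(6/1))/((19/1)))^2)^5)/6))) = 15625 *sqrt(6)/10368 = 3.69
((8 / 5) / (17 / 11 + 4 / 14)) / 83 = 616 / 58515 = 0.01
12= 12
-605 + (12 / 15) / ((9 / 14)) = -27169 / 45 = -603.76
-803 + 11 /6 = -4807 /6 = -801.17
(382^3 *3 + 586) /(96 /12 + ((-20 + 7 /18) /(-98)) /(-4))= 235994256288 /11219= 21035230.97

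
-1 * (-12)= 12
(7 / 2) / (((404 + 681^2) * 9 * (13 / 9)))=7 / 12068290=0.00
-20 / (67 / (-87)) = 1740 / 67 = 25.97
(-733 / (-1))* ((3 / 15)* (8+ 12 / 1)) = 2932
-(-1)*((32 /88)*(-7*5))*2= -280 /11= -25.45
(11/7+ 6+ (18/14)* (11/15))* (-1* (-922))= 274756/35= 7850.17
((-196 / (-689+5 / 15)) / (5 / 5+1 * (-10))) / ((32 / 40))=-245 / 6198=-0.04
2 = 2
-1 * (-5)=5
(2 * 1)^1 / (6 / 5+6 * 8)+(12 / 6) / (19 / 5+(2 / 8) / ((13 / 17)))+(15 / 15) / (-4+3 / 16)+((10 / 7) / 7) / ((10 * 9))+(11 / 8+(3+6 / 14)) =47989761551 / 9467645544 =5.07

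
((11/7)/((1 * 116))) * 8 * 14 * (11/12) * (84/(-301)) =-484/1247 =-0.39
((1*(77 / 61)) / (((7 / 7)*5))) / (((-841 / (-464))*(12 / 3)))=308 / 8845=0.03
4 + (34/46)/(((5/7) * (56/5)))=753/184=4.09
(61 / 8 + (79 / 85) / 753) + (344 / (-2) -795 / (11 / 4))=-2554112573 / 5632440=-453.46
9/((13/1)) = 0.69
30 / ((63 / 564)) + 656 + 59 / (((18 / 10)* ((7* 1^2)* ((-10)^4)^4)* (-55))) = 6407279999999999999941 / 6930000000000000000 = 924.57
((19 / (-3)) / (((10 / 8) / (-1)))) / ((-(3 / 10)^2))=-1520 / 27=-56.30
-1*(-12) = 12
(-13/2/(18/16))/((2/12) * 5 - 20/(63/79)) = 56/235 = 0.24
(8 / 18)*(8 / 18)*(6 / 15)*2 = 64 / 405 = 0.16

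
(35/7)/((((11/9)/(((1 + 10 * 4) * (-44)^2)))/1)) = 324720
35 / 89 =0.39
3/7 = 0.43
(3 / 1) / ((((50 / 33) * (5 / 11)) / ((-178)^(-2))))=1089 / 7921000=0.00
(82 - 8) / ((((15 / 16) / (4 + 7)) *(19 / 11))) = 143264 / 285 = 502.68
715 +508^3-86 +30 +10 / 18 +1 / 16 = 18877992713 / 144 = 131097171.62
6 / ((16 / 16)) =6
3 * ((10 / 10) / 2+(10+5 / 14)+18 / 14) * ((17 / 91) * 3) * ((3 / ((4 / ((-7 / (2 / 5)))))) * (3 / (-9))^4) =-7225 / 2184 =-3.31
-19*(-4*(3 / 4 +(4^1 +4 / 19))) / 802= 377 / 802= 0.47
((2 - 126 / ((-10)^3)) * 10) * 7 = 7441 / 50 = 148.82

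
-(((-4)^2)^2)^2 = -65536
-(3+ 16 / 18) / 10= -7 / 18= -0.39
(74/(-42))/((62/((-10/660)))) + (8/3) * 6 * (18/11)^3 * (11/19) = 728961077/17959788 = 40.59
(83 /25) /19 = 0.17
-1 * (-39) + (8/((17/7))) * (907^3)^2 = 31176815247369425807/17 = 1833930308668789753.35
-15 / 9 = -5 / 3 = -1.67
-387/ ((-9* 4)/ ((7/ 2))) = 301/ 8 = 37.62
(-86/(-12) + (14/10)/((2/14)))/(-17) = -509/510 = -1.00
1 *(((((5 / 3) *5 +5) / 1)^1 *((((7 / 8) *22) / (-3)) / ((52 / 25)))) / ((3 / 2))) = -9625 / 351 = -27.42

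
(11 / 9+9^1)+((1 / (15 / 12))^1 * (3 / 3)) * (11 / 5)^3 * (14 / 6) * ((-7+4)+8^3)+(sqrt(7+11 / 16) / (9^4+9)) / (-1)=56965736 / 5625 - sqrt(123) / 26280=10127.24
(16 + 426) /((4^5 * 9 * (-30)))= -221 /138240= -0.00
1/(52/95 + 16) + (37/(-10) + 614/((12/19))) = 2537541/2620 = 968.53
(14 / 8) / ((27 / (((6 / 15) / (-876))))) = -7 / 236520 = -0.00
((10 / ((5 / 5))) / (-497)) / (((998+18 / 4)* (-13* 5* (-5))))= -4 / 64771525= -0.00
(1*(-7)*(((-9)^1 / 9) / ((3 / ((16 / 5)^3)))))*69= 659456 / 125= 5275.65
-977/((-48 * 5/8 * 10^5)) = 977/3000000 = 0.00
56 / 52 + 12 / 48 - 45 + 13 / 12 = -1661 / 39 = -42.59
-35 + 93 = 58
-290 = -290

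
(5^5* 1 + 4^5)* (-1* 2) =-8298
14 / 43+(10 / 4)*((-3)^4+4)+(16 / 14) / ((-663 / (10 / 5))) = 84942847 / 399126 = 212.82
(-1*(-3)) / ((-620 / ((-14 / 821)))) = 21 / 254510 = 0.00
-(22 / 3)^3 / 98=-5324 / 1323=-4.02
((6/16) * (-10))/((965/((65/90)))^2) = -169/80457840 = -0.00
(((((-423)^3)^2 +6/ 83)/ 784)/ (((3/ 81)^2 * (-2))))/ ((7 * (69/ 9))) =-1039846129575571507491/ 20953184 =-49627117748575.66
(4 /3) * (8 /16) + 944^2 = 2673410 /3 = 891136.67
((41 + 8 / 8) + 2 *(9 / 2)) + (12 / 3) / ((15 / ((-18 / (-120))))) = 1276 / 25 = 51.04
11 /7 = 1.57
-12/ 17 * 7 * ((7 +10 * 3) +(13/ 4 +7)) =-233.47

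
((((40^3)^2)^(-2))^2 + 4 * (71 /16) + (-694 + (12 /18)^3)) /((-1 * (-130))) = -5137129431202004991999999999999999999999973 /987977168254402560000000000000000000000000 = -5.20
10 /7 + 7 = 59 /7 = 8.43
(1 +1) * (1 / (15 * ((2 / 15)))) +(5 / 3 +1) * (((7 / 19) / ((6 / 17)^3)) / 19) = 63632 / 29241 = 2.18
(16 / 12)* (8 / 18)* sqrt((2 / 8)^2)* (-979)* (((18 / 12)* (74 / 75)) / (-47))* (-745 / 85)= -21588908 / 539325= -40.03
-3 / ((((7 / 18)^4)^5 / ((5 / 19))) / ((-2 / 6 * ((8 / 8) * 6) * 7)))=382447086491882345233121280 / 216579008522089717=1765854821.77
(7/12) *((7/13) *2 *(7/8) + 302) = 36757/208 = 176.72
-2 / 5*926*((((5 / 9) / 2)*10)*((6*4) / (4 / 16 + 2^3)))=-296320 / 99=-2993.13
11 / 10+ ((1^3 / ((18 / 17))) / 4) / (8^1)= 3253 / 2880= 1.13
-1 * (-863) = 863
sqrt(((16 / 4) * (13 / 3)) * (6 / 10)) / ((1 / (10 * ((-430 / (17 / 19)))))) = -32680 * sqrt(65) / 17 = -15498.50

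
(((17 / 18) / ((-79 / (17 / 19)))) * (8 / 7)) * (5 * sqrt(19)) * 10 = -57800 * sqrt(19) / 94563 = -2.66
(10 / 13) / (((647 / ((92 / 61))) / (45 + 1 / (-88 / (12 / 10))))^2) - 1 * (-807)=807.01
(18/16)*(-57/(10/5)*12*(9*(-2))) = 13851/2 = 6925.50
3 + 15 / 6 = 5.50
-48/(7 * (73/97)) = -4656/511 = -9.11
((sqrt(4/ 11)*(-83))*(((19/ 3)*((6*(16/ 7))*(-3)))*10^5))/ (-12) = -2523200000*sqrt(11)/ 77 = -108681917.81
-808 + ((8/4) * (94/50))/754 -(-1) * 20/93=-708039329/876525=-807.78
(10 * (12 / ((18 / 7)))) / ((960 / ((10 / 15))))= 7 / 216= 0.03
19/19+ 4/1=5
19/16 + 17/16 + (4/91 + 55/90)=9517/3276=2.91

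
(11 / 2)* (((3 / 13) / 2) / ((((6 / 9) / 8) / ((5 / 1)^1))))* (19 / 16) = 9405 / 208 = 45.22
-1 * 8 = -8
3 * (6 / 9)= 2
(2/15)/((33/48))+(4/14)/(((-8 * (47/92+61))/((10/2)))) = 1248641/6536145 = 0.19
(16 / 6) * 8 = 64 / 3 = 21.33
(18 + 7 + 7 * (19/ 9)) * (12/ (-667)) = -1432/ 2001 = -0.72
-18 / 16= -9 / 8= -1.12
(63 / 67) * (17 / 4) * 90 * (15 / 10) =144585 / 268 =539.50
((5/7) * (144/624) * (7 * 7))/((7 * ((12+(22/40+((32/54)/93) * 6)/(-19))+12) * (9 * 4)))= 132525/99106709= 0.00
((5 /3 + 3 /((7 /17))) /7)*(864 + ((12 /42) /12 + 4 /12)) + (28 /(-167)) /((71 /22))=13486632494 /12200853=1105.38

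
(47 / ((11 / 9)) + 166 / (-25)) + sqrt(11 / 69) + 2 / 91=sqrt(759) / 69 + 796709 / 25025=32.24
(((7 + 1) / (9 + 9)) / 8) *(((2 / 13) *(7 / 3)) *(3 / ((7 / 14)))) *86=1204 / 117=10.29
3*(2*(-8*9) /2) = -216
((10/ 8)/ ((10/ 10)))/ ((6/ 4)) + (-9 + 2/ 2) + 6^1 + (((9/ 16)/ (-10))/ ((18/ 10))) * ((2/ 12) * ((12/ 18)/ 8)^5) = -55738369/ 47775744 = -1.17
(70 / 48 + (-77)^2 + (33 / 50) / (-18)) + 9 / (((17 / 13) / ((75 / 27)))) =60685301 / 10200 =5949.54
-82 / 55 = -1.49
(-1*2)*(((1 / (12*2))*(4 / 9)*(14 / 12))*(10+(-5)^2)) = -245 / 162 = -1.51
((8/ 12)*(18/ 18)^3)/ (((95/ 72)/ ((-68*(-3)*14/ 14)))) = 9792/ 95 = 103.07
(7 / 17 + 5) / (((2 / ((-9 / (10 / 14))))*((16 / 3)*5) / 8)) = -4347 / 425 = -10.23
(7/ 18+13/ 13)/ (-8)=-25/ 144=-0.17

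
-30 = -30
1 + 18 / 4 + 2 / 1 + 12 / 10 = 87 / 10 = 8.70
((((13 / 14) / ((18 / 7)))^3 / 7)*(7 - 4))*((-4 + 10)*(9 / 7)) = 2197 / 14112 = 0.16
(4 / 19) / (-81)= -4 / 1539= -0.00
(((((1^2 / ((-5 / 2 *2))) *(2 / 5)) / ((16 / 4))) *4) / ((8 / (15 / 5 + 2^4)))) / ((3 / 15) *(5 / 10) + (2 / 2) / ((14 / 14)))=-19 / 110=-0.17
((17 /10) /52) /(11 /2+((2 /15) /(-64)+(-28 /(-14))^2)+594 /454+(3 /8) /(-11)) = 509388 /167844599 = 0.00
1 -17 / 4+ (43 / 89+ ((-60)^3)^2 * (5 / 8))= 10380959999015 / 356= 29159999997.23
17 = 17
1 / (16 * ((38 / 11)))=11 / 608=0.02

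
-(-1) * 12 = 12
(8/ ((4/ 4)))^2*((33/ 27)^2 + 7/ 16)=10012/ 81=123.60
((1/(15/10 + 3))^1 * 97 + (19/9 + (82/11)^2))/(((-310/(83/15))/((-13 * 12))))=220.64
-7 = -7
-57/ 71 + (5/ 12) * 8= 539/ 213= 2.53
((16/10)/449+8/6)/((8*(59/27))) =20259/264910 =0.08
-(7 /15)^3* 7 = -2401 /3375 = -0.71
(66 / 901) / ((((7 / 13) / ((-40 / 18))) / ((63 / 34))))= -8580 / 15317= -0.56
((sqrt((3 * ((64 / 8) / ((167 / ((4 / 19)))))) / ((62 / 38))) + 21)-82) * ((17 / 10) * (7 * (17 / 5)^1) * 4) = -246806 / 25 + 16184 * sqrt(31062) / 129425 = -9850.20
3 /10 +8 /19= 0.72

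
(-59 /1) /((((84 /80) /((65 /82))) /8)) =-306800 /861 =-356.33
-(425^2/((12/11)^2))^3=-10439740203908447265625/2985984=-3496247871357799.39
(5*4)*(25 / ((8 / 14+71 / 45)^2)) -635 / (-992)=49506638915 / 454662368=108.89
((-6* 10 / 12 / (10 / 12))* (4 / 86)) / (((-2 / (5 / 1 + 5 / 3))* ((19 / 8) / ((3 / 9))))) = 320 / 2451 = 0.13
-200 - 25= -225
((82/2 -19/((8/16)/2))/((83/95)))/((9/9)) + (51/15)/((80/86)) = -604327/16600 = -36.41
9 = 9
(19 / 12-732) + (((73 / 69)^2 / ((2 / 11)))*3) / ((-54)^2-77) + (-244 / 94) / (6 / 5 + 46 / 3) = -730.57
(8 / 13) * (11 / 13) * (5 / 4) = 0.65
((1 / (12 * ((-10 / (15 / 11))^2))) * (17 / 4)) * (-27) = -0.18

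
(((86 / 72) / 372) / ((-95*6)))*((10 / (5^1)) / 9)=-43 / 34350480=-0.00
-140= -140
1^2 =1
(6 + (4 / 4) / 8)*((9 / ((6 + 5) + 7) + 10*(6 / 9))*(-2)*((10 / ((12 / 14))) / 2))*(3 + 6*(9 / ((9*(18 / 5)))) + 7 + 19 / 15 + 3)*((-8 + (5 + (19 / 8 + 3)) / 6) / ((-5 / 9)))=-1061028311 / 11520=-92103.15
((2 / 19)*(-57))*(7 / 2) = -21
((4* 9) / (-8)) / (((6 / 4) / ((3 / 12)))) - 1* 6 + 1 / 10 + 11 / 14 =-821 / 140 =-5.86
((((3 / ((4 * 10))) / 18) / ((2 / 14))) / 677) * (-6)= -7 / 27080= -0.00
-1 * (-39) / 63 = 13 / 21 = 0.62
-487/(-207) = 487/207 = 2.35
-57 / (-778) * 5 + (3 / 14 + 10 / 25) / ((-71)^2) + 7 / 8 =681635313 / 549065720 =1.24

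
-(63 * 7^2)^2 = -9529569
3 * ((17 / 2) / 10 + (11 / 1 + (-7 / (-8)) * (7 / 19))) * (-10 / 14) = -27753 / 1064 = -26.08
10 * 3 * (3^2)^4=196830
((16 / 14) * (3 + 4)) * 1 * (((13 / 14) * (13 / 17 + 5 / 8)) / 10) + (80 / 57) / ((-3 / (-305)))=8356021 / 58140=143.72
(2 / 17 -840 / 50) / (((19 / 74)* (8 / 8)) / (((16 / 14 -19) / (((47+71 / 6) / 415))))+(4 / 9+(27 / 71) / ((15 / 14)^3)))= -1391319621000 / 62683049111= -22.20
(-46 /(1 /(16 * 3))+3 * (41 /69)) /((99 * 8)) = -4613 /1656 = -2.79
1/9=0.11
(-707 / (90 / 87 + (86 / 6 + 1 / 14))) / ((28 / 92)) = -150.46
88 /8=11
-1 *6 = -6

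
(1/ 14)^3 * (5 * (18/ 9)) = 5/ 1372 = 0.00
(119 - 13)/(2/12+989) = 636/5935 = 0.11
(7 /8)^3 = 343 /512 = 0.67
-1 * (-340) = 340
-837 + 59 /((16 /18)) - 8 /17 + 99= -91405 /136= -672.10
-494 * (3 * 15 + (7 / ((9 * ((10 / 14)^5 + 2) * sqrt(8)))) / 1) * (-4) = 58118606 * sqrt(2) / 330651 + 88920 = 89168.58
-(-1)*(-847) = -847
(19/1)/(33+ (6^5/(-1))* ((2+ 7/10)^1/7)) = -665/103821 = -0.01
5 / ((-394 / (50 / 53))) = -125 / 10441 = -0.01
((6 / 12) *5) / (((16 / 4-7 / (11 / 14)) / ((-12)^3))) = 880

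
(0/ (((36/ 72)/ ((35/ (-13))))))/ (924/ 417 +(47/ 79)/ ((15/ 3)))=0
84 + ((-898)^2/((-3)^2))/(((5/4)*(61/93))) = 100070956/915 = 109367.17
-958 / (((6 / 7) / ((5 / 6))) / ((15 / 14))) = -11975 / 12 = -997.92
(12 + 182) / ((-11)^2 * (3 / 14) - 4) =2716 / 307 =8.85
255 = 255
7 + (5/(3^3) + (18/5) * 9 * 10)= 8942/27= 331.19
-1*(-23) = 23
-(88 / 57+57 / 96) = -3899 / 1824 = -2.14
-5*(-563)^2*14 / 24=-11093915 / 12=-924492.92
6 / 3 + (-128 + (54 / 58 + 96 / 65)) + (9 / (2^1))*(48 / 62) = -7018521 / 58435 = -120.11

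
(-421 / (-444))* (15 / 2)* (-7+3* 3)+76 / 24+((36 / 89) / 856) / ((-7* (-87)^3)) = 17.39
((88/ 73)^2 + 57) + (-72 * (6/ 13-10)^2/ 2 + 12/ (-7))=-20290859669/ 6304207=-3218.62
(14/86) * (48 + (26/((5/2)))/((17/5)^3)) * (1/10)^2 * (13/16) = 5394571/84503600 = 0.06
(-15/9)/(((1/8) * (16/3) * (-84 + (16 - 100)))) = 5/336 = 0.01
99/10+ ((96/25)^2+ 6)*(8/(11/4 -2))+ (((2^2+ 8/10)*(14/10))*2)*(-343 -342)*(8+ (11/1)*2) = -344951017/1250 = -275960.81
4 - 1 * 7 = -3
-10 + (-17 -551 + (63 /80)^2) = -3695231 /6400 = -577.38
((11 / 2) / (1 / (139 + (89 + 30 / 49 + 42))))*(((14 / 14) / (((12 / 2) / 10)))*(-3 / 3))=-121550 / 49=-2480.61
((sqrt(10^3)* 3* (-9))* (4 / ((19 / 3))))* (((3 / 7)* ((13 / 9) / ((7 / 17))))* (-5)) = 4053.56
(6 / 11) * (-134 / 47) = -804 / 517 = -1.56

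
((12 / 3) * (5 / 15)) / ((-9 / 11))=-44 / 27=-1.63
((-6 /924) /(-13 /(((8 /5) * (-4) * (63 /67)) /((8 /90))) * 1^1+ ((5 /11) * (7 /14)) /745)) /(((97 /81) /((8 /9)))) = -0.03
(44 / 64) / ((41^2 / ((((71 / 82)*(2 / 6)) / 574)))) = 781 / 3797822784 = 0.00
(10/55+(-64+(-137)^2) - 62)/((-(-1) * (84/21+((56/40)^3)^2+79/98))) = 314021093750/207778747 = 1511.32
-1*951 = -951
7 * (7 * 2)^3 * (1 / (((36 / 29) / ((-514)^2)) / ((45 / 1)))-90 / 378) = 551871084800 / 3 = 183957028266.67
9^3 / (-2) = -729 / 2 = -364.50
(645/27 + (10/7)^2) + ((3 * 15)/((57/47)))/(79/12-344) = 875975125/33926571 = 25.82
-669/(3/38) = -8474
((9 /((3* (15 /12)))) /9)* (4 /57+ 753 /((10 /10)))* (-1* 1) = -34340 /171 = -200.82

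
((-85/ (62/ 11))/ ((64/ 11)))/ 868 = -0.00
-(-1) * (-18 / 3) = -6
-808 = -808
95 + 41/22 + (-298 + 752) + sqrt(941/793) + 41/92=sqrt(746213)/793 + 557925/1012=552.40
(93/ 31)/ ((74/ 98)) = 147/ 37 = 3.97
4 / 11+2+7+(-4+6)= 125 / 11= 11.36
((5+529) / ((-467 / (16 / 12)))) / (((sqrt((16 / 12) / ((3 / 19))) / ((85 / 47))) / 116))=-10530480 * sqrt(19) / 417031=-110.07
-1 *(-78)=78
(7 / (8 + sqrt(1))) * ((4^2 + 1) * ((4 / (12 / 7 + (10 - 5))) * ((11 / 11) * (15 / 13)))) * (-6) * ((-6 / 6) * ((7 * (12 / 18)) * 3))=466480 / 611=763.47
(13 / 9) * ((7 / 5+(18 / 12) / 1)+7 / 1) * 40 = 572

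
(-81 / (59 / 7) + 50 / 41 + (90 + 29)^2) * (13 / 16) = 222528553 / 19352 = 11499.00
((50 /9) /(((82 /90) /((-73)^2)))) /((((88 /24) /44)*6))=2664500 /41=64987.80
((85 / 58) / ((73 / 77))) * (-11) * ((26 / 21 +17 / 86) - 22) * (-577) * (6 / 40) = -30264.33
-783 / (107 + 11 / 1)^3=-783 / 1643032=-0.00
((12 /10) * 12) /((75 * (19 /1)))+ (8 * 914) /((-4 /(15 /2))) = -32561226 /2375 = -13709.99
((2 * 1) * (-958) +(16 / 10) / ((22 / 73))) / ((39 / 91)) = -735616 / 165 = -4458.28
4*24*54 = 5184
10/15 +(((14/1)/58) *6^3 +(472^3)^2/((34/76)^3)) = 52786398769855570928978/427431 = 123496889018006581.01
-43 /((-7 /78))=479.14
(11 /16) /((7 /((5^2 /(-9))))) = -275 /1008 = -0.27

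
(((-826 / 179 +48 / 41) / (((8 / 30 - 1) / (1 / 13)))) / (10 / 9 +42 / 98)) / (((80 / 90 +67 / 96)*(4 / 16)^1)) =27514287360 / 46522265933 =0.59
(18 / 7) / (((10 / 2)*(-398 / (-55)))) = 99 / 1393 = 0.07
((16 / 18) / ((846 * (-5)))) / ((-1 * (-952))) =-0.00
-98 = -98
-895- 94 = -989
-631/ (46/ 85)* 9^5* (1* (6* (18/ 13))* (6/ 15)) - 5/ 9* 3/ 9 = -1847048706163/ 8073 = -228793348.96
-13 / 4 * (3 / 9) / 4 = -0.27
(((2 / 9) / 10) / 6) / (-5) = -0.00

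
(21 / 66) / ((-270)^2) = 7 / 1603800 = 0.00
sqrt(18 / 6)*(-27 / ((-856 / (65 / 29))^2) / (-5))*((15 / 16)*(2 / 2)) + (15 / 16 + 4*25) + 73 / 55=342225*sqrt(3) / 9859695616 + 89993 / 880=102.26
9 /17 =0.53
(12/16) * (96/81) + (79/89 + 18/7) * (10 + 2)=237724/5607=42.40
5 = 5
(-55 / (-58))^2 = 0.90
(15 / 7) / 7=15 / 49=0.31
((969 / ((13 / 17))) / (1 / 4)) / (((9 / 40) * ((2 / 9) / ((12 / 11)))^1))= 110587.97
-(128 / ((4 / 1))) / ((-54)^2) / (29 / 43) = -344 / 21141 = -0.02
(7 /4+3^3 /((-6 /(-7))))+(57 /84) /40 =37259 /1120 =33.27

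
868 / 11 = 78.91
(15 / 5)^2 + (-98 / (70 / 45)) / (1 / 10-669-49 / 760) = 1541199 / 169471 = 9.09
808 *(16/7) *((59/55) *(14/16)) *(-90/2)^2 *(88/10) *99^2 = 302767160256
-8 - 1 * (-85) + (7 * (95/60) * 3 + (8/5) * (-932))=-27619/20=-1380.95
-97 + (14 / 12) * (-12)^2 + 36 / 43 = 3089 / 43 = 71.84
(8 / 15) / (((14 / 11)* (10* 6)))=11 / 1575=0.01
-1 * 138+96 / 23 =-3078 / 23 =-133.83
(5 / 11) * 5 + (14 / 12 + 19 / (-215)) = 47551 / 14190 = 3.35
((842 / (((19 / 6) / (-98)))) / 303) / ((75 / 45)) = -495096 / 9595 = -51.60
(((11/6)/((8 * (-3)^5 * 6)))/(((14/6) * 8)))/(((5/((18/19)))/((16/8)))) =-11/3447360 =-0.00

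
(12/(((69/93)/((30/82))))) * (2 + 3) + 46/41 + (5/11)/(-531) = 169138963/5508063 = 30.71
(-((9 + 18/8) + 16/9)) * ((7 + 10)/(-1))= 7973/36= 221.47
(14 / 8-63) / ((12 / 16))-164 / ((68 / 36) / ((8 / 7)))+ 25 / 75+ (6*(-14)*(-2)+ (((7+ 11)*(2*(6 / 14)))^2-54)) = 428530 / 2499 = 171.48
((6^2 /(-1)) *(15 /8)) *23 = -3105 /2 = -1552.50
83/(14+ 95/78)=6474/1187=5.45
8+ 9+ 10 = 27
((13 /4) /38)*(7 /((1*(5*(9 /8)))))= 91 /855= 0.11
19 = 19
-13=-13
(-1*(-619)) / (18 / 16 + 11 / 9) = 263.72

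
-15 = -15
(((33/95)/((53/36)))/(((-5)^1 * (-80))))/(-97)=-297/48839500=-0.00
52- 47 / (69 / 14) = 2930 / 69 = 42.46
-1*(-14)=14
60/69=20/23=0.87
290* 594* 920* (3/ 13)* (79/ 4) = 9389892600/ 13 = 722299430.77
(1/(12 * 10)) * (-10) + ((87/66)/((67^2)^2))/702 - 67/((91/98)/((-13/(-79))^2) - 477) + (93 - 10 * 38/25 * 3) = 2975702779333437217/62688596474777130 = 47.47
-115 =-115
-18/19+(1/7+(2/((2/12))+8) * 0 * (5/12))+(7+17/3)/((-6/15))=-12956/399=-32.47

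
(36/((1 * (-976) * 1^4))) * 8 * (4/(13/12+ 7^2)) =-864/36661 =-0.02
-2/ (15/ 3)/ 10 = -1/ 25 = -0.04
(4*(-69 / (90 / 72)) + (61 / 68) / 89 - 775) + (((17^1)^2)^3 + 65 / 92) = 4199643178619 / 173995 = 24136573.92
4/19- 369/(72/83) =-64625/152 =-425.16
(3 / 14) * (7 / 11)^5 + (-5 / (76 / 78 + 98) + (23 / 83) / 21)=-3241978277 / 216709581396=-0.01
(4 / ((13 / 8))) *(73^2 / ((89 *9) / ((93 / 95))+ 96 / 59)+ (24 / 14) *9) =7365580000 / 136455501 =53.98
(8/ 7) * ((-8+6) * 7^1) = -16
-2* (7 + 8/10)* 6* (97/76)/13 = -873/95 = -9.19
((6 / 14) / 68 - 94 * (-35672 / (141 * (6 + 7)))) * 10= 18293.40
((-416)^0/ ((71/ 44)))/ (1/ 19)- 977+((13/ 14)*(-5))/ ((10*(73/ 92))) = -35040570/ 36281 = -965.81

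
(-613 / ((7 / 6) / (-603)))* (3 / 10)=3326751 / 35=95050.03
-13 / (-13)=1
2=2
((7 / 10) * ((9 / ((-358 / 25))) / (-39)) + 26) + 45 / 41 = 10345493 / 381628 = 27.11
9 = 9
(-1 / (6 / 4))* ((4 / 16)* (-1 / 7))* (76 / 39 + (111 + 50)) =6355 / 1638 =3.88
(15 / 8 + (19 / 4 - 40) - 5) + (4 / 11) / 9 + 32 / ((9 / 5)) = -1809 / 88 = -20.56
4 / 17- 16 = -268 / 17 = -15.76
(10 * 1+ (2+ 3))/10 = 3/2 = 1.50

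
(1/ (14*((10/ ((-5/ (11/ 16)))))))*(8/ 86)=-16/ 3311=-0.00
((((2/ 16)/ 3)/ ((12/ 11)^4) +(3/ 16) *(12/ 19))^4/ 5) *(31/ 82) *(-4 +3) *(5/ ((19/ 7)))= -0.00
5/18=0.28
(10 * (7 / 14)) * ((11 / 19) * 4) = 220 / 19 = 11.58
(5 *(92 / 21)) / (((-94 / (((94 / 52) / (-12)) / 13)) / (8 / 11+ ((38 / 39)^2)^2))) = 1191515690 / 270943269597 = 0.00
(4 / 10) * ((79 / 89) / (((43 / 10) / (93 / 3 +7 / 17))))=1896 / 731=2.59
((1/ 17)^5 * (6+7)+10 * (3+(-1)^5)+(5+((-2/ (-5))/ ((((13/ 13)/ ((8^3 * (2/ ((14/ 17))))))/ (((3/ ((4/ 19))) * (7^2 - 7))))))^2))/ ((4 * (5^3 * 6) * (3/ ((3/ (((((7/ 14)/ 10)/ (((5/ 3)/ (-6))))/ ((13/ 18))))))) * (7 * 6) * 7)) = -6815013091301420941/ 16906237299000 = -403106.44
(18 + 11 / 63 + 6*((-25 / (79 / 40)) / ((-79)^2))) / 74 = 564151655 / 2298547818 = 0.25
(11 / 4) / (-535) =-11 / 2140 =-0.01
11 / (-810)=-11 / 810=-0.01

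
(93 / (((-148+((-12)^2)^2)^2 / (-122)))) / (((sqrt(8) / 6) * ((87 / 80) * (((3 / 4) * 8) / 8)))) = -37820 * sqrt(2) / 768256661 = -0.00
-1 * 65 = -65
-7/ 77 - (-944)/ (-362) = -5373/ 1991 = -2.70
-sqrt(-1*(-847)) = -11*sqrt(7) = -29.10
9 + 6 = 15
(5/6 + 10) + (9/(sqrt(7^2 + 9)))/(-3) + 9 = 119/6 - 3*sqrt(58)/58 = 19.44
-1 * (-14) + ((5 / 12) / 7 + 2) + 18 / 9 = 1517 / 84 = 18.06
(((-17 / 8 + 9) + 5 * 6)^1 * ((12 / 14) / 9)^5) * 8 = 9440 / 4084101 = 0.00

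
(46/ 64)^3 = 12167/ 32768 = 0.37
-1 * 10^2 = -100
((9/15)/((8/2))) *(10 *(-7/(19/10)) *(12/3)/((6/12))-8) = -4314/95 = -45.41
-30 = -30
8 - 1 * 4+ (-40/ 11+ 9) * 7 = 457/ 11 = 41.55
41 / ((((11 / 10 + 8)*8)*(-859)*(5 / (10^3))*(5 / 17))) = -34850 / 78169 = -0.45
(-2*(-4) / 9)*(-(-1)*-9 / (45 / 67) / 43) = -536 / 1935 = -0.28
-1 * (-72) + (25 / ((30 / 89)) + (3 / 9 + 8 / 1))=309 / 2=154.50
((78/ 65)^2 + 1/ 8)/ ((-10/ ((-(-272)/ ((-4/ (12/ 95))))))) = 1.34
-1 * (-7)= 7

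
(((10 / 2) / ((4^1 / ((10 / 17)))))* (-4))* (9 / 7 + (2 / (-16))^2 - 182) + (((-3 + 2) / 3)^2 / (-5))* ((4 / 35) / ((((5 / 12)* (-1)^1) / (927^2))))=2746177997 / 476000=5769.28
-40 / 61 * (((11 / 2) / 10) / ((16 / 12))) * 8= -132 / 61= -2.16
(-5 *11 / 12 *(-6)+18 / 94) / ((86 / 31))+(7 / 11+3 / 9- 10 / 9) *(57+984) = -36609203 / 266772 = -137.23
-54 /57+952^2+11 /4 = 68879241 /76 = 906305.80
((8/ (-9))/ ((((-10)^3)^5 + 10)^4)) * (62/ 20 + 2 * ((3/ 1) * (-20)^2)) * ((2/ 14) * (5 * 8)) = -6866/ 562499999999977500000000000337499999999997750000000000005625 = -0.00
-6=-6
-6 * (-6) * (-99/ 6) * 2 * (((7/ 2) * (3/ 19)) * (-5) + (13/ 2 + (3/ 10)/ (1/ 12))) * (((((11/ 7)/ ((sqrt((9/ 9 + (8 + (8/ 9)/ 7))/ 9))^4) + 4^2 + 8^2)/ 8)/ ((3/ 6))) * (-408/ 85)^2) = -3214061784445248/ 785234375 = -4093124.15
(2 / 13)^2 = 4 / 169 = 0.02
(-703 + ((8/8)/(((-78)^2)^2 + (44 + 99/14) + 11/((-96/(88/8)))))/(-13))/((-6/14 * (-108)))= -1591274068644869/104769924454260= -15.19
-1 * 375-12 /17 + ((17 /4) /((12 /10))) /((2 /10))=-358.00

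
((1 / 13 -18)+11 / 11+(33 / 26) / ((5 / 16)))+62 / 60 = -4613 / 390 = -11.83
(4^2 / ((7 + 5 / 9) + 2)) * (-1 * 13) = -936 / 43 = -21.77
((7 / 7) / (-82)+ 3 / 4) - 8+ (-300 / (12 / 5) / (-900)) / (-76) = -814849 / 112176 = -7.26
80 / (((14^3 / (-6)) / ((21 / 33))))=-60 / 539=-0.11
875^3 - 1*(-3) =669921878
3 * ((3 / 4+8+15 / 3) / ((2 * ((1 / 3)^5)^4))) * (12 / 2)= 1725958278495 / 4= 431489569623.75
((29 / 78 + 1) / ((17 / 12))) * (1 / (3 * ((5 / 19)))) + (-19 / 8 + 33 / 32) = -12433 / 106080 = -0.12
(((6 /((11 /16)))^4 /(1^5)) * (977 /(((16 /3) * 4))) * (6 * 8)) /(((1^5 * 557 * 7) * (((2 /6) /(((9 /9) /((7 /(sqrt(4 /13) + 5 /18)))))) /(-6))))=-7001.41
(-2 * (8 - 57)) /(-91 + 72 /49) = -4802 /4387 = -1.09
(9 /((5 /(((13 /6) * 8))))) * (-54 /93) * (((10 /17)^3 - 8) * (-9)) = -968018688 /761515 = -1271.17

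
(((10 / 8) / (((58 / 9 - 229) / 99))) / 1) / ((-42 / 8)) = 1485 / 14021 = 0.11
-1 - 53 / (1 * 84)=-137 / 84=-1.63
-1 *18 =-18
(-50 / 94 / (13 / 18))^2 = 202500 / 373321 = 0.54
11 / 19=0.58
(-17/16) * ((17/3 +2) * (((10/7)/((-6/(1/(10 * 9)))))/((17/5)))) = 115/18144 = 0.01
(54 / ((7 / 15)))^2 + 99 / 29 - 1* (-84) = 19151115 / 1421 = 13477.21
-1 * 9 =-9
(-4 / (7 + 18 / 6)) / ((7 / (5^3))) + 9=13 / 7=1.86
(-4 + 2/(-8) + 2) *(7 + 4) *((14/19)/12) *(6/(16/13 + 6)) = -9009/7144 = -1.26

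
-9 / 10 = -0.90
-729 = -729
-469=-469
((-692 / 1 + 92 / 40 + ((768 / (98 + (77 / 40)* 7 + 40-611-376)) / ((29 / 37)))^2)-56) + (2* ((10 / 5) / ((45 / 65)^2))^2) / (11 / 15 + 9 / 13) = -2055742798448350670881 / 2855607144844242330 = -719.90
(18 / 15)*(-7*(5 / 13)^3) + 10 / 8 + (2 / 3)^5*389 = 111041779 / 2135484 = 52.00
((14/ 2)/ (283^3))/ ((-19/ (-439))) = 3073/ 430638553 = 0.00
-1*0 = 0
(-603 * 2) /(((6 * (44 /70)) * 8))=-7035 /176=-39.97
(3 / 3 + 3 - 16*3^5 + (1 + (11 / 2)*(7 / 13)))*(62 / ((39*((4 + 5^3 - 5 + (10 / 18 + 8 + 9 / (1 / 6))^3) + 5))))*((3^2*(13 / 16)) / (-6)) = 0.03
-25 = -25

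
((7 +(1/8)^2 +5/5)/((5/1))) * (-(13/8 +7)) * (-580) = 1026513/128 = 8019.63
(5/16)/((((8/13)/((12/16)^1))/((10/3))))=325/256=1.27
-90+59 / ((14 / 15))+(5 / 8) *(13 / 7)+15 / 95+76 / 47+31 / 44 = -1818869 / 78584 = -23.15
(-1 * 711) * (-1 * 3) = 2133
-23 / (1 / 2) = -46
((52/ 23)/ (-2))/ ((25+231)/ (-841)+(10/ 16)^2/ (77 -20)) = 79767168/ 20995849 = 3.80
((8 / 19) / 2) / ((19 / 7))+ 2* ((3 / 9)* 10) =6.74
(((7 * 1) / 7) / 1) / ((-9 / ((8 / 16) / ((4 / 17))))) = -17 / 72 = -0.24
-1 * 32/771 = -32/771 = -0.04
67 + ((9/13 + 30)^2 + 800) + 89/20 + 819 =8897741/3380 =2632.47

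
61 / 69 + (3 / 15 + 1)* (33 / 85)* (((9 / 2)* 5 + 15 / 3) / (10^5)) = 518575141 / 586500000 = 0.88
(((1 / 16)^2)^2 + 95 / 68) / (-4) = -0.35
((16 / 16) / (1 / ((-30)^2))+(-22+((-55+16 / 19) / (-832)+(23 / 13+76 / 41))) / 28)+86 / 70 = 81716263361 / 90737920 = 900.57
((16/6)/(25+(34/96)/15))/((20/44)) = 4224/18017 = 0.23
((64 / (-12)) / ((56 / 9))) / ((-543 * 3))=2 / 3801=0.00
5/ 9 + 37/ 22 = 443/ 198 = 2.24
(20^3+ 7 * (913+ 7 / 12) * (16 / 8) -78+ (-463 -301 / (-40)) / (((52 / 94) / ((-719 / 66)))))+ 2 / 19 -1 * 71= 38617339873 / 1304160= 29610.89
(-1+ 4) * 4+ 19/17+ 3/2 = 497/34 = 14.62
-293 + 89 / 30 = -8701 / 30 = -290.03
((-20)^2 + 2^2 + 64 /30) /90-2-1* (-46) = 48.51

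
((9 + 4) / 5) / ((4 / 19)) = 247 / 20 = 12.35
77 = 77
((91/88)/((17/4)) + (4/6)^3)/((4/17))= 5449/2376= 2.29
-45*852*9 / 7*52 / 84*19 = -28409940 / 49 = -579794.69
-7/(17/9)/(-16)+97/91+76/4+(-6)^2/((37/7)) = 24826489/915824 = 27.11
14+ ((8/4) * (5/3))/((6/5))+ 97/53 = 8876/477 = 18.61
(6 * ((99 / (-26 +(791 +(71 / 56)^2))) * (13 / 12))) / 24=0.03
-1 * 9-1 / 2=-19 / 2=-9.50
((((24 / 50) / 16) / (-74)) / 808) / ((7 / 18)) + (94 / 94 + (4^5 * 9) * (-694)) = -133848341261627 / 20927200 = -6395903.00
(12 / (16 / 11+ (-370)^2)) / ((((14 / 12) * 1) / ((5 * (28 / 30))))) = 44 / 125493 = 0.00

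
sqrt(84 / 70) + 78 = sqrt(30) / 5 + 78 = 79.10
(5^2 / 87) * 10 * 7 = 20.11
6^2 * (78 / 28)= 702 / 7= 100.29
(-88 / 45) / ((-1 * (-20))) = -22 / 225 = -0.10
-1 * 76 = -76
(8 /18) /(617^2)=4 /3426201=0.00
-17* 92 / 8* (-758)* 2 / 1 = 296378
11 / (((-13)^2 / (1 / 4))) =11 / 676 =0.02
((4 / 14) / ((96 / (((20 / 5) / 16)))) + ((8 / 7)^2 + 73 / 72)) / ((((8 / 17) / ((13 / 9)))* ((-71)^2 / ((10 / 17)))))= 4257565 / 5121978624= 0.00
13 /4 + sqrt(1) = 17 /4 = 4.25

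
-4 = -4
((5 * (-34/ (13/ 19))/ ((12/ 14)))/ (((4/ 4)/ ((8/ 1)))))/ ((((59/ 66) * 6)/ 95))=-41073.36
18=18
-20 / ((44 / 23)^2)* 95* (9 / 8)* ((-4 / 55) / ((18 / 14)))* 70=12312475 / 5324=2312.64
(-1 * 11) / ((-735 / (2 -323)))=-4.80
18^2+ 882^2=778248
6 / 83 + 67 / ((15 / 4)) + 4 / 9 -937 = -3431033 / 3735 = -918.62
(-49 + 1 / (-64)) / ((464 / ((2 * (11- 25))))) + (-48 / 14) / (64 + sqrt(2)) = 2.91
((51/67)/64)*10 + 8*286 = 4905727/2144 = 2288.12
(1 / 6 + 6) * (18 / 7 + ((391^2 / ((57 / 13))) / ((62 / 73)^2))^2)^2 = 22812251682258930439440698800892481224220325 / 677610721630914721703424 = 33665718315898270944.30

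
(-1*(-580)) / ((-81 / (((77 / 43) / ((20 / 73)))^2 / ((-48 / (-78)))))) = -11911556657 / 23963040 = -497.08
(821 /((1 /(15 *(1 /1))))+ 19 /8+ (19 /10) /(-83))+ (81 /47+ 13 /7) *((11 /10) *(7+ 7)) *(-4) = 377516635 /31208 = 12096.79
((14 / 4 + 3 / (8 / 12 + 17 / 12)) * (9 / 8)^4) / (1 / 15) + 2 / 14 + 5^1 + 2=36079907 / 286720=125.84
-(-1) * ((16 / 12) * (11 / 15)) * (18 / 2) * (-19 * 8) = -6688 / 5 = -1337.60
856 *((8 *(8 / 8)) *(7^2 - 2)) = 321856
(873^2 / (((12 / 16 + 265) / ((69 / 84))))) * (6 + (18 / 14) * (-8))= -525869010 / 52087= -10095.97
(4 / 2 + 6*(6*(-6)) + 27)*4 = -748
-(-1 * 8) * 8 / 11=64 / 11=5.82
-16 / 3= -5.33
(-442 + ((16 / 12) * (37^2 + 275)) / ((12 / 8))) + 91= 3331 / 3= 1110.33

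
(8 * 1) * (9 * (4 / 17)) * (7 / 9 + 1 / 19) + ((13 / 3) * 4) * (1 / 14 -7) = -719182 / 6783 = -106.03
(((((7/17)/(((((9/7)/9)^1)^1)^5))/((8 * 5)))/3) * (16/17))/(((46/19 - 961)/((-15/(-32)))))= -2235331/84216912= -0.03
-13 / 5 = -2.60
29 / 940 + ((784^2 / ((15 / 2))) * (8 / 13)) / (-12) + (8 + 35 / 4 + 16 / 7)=-1610435299 / 384930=-4183.71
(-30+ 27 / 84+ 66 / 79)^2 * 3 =12211702803 / 4892944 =2495.78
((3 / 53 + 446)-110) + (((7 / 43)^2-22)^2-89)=729.89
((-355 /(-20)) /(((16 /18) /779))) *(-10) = -155556.56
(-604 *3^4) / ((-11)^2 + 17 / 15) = -183465 / 458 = -400.58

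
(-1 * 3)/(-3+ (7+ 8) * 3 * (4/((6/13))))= -1/129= -0.01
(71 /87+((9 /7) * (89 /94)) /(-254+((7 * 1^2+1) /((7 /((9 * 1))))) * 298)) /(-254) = -131400659 /40875377736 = -0.00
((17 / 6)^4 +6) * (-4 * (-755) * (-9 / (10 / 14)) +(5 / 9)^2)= -2680559.62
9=9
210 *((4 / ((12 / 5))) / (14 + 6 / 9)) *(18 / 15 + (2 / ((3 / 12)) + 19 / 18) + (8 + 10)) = 674.28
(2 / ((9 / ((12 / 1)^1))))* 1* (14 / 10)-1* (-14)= 17.73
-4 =-4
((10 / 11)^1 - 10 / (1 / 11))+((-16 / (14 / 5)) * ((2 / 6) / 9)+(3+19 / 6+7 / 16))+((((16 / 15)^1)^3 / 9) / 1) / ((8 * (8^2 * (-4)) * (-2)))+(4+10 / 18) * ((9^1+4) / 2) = -73.09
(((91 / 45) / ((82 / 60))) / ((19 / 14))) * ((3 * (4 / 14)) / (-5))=-728 / 3895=-0.19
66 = 66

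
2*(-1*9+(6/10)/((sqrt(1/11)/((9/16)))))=-18+27*sqrt(11)/40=-15.76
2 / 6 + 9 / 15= 14 / 15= 0.93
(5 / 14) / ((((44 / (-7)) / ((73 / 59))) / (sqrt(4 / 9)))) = -365 / 7788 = -0.05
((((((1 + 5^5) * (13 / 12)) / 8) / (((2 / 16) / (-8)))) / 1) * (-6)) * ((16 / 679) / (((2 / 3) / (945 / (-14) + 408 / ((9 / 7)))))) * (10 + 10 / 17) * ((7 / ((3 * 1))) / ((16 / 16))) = 58479707520 / 1649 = 35463740.16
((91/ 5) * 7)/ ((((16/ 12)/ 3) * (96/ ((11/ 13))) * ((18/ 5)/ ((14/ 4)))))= 3773/ 1536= 2.46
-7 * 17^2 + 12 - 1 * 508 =-2519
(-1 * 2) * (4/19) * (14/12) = -28/57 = -0.49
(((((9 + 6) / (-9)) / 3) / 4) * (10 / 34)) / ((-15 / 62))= 155 / 918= 0.17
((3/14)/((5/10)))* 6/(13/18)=324/91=3.56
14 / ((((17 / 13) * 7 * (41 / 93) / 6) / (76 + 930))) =14595048 / 697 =20939.81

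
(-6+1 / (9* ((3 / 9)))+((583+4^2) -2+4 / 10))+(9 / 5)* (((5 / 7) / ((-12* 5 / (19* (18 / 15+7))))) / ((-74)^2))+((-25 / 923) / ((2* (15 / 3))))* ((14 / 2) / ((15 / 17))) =6280500452167 / 10614130800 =591.71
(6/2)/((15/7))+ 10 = 57/5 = 11.40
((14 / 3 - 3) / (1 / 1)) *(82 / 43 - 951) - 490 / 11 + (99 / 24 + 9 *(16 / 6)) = -18143245 / 11352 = -1598.24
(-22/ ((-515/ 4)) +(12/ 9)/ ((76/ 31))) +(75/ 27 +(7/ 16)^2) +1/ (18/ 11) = 96829873/ 22544640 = 4.30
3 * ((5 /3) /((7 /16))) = 11.43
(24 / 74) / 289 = 12 / 10693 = 0.00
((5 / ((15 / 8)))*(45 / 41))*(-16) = -1920 / 41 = -46.83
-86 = -86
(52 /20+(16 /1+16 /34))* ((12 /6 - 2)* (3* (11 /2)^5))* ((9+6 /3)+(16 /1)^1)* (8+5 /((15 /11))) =0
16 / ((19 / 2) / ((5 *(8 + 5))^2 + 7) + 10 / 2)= 135424 / 42339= 3.20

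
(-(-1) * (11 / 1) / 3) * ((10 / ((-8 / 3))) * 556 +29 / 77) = -160516 / 21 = -7643.62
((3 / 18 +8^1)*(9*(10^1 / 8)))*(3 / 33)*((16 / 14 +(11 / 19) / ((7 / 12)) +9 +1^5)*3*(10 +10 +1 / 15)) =5101047 / 836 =6101.73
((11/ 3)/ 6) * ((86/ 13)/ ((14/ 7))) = 473/ 234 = 2.02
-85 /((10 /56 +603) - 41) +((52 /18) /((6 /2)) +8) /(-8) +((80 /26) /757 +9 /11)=-278412467 /619628724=-0.45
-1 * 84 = -84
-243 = -243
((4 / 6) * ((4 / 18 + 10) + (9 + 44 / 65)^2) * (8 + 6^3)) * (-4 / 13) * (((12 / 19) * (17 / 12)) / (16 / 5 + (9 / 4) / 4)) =-275009425408 / 242318115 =-1134.91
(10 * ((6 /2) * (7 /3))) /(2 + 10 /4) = 140 /9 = 15.56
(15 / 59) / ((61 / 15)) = 225 / 3599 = 0.06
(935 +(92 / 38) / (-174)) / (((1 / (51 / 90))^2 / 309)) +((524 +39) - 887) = 11461294861 / 123975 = 92448.44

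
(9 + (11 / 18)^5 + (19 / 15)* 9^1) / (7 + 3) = 193541191 / 94478400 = 2.05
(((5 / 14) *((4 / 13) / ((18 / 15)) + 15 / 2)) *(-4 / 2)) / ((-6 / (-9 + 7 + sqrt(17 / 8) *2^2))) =-3025 / 1638 + 3025 *sqrt(34) / 3276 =3.54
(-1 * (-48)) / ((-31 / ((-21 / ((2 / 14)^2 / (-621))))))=-30672432 / 31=-989433.29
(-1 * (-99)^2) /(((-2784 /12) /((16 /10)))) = 9801 /145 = 67.59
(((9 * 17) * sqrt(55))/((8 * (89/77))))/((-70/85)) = -28611 * sqrt(55)/1424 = -149.01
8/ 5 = 1.60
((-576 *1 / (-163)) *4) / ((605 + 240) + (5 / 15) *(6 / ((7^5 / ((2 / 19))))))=81749248 / 4887036823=0.02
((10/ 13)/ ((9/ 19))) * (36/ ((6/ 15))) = 1900/ 13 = 146.15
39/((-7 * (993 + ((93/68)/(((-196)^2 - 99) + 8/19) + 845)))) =-0.00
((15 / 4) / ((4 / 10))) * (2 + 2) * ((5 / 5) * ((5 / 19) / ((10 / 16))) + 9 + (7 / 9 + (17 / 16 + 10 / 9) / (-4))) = 880575 / 2432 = 362.08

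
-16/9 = -1.78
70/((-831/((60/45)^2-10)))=5180/7479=0.69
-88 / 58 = -44 / 29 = -1.52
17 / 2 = 8.50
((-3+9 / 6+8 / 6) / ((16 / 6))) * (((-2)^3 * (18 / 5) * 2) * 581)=10458 / 5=2091.60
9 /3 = 3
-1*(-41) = 41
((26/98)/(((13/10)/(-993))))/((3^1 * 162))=-1655/3969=-0.42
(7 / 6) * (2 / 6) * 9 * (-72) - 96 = -348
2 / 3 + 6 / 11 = 40 / 33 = 1.21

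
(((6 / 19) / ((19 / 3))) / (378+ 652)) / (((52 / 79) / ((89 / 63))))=7031 / 67673060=0.00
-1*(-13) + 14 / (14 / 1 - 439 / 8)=4139 / 327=12.66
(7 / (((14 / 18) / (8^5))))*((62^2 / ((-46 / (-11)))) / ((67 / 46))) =12470059008 / 67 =186120283.70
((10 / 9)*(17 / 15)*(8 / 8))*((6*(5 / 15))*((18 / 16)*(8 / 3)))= 68 / 9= 7.56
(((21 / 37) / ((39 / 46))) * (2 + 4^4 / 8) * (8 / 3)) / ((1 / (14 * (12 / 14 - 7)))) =-7532224 / 1443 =-5219.84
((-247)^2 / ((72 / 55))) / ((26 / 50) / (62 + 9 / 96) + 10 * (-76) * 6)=-10.22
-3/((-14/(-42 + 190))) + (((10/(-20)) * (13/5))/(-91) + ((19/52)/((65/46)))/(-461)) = 17303283/545363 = 31.73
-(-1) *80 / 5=16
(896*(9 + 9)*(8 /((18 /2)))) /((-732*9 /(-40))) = 143360 /1647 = 87.04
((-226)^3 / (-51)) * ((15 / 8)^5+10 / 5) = 1190261607167 / 208896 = 5697866.92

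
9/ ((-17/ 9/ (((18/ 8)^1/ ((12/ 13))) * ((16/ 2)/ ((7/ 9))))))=-119.46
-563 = -563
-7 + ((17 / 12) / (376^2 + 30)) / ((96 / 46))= -33538153 / 4791168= -7.00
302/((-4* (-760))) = 151/1520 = 0.10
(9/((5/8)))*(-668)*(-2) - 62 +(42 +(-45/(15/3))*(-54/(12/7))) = 195019/10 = 19501.90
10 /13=0.77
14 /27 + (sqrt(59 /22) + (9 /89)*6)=2704 /2403 + sqrt(1298) /22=2.76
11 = 11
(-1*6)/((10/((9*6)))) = -162/5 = -32.40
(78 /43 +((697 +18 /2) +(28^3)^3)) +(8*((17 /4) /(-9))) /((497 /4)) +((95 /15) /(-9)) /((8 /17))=48831591354201313775 /4616136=10578455954114.29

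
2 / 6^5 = 1 / 3888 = 0.00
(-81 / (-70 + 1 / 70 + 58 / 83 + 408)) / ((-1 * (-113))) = -470610 / 222375299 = -0.00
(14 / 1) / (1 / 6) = 84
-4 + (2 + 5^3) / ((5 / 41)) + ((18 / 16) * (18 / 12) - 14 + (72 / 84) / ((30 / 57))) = 574961 / 560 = 1026.72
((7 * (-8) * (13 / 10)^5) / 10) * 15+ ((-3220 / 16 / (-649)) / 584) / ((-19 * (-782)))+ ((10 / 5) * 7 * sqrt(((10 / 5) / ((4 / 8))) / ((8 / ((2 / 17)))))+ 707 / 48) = -2728394884422487 / 9181662600000+ 14 * sqrt(17) / 17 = -293.76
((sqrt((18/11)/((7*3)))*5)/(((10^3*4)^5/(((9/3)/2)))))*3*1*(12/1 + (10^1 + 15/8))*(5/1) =1719*sqrt(462)/50462720000000000000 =0.00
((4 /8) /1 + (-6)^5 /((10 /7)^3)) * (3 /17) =-2000001 /4250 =-470.59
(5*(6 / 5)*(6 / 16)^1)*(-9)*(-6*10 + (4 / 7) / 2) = 16929 / 14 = 1209.21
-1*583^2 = -339889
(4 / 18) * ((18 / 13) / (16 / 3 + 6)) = 6 / 221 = 0.03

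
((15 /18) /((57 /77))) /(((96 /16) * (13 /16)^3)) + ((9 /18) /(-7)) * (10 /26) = 5085875 /15778854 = 0.32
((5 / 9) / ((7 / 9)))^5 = 3125 / 16807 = 0.19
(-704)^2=495616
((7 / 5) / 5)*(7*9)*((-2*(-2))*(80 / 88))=3528 / 55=64.15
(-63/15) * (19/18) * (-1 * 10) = 133/3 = 44.33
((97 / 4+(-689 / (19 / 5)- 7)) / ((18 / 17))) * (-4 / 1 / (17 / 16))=99752 / 171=583.35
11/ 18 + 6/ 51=223/ 306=0.73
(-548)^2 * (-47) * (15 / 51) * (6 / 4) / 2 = -3113445.88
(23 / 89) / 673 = 23 / 59897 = 0.00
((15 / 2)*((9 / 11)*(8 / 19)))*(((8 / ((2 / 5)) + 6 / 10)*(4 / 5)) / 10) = 22248 / 5225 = 4.26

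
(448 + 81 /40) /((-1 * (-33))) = 18001 /1320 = 13.64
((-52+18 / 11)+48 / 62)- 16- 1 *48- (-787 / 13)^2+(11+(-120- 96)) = -229564820 / 57629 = -3983.49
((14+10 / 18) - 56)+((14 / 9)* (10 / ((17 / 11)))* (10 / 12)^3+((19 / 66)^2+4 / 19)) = -1341994925 / 37988676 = -35.33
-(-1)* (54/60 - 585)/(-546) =1947/1820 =1.07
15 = 15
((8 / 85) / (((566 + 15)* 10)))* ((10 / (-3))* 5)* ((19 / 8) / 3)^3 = -6859 / 51202368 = -0.00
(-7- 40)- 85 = -132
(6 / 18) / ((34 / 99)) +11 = 407 / 34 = 11.97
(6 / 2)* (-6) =-18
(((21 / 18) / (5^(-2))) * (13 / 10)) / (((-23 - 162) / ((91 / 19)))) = -8281 / 8436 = -0.98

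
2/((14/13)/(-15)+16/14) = 1365/731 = 1.87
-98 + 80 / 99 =-9622 / 99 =-97.19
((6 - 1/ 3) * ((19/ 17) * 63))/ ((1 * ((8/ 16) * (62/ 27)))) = 10773/ 31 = 347.52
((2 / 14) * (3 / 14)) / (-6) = -1 / 196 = -0.01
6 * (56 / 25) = 336 / 25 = 13.44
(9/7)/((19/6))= 0.41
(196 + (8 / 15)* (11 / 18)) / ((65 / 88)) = 2332352 / 8775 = 265.80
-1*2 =-2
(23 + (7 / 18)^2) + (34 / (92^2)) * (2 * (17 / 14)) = 55575815 / 2399544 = 23.16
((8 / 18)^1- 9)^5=-45839.63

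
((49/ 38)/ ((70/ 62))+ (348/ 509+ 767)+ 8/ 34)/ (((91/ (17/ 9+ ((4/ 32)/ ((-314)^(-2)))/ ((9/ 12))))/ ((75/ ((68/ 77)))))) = 10285947615563455/ 872014728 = 11795612.26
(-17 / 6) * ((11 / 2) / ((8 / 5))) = -935 / 96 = -9.74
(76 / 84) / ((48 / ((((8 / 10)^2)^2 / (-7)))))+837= 230697821 / 275625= 837.00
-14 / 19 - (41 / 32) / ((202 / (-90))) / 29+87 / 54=14327831 / 16027488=0.89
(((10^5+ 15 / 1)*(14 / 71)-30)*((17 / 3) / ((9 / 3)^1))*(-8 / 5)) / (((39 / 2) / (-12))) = 304222208 / 8307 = 36622.39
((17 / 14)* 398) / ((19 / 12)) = 40596 / 133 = 305.23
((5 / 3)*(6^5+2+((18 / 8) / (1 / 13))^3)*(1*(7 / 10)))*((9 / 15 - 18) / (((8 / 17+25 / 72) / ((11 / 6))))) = -621003999 / 416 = -1492798.07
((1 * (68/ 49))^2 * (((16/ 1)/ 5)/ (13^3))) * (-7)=-0.02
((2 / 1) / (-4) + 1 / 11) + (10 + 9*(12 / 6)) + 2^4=959 / 22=43.59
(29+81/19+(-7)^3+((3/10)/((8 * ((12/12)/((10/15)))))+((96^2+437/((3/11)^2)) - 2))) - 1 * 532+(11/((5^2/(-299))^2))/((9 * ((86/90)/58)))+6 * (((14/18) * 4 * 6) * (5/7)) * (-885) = -337802693791/7353000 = -45940.80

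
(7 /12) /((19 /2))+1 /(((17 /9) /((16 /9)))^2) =31207 /32946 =0.95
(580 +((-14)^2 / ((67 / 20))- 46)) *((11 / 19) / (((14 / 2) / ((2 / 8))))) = 218339 / 17822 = 12.25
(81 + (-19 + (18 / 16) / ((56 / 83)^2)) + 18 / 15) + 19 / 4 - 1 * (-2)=9084533 / 125440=72.42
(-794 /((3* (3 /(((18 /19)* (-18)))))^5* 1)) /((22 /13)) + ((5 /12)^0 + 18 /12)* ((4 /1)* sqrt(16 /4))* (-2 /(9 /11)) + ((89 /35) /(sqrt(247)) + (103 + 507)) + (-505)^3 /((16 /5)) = -157803861938727541 /3922140816 + 89* sqrt(247) /8645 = -40234114.15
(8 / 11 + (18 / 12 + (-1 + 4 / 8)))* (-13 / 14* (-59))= 14573 / 154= 94.63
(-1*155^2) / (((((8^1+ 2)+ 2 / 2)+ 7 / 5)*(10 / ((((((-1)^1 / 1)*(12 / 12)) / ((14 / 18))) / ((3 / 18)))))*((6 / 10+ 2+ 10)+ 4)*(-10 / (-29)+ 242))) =3034125 / 8166536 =0.37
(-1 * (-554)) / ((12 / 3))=277 / 2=138.50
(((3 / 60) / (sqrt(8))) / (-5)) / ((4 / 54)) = -27 * sqrt(2) / 800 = -0.05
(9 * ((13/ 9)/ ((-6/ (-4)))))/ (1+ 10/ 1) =26/ 33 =0.79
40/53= 0.75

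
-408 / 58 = -7.03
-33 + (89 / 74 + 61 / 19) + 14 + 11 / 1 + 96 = 129933 / 1406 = 92.41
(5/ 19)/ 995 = 1/ 3781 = 0.00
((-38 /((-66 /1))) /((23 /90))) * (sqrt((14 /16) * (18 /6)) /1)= 285 * sqrt(42) /506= 3.65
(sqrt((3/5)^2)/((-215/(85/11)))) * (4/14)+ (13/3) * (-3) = -215317/16555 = -13.01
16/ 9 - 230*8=-16544/ 9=-1838.22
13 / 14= 0.93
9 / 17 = 0.53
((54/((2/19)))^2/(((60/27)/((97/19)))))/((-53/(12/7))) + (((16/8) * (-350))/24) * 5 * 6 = -20430.67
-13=-13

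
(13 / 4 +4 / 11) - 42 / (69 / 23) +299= 12699 / 44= 288.61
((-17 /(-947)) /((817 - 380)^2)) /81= 17 /14648659083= 0.00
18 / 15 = 6 / 5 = 1.20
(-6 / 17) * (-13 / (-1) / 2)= -39 / 17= -2.29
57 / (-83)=-57 / 83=-0.69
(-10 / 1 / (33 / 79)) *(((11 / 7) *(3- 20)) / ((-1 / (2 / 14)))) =-13430 / 147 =-91.36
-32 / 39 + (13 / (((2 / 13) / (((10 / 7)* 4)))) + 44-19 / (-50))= 7185587 / 13650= 526.42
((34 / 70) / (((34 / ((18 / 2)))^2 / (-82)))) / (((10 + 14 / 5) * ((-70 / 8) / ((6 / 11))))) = 9963 / 733040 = 0.01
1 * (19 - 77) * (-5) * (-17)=-4930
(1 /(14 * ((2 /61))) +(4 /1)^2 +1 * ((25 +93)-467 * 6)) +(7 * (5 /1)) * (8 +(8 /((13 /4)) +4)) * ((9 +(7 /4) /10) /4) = -1095517 /728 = -1504.83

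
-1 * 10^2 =-100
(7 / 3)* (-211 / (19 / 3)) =-1477 / 19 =-77.74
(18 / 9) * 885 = 1770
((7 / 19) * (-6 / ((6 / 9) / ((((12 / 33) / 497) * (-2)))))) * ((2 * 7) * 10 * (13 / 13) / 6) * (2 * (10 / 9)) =11200 / 44517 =0.25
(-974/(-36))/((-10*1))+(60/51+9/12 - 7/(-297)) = -19073/25245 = -0.76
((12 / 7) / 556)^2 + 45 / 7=6086124 / 946729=6.43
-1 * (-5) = 5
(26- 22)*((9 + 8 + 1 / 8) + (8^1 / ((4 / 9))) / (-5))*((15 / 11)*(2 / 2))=1623 / 22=73.77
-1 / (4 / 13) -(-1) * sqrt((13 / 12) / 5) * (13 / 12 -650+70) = -6947 * sqrt(195) / 360 -13 / 4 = -272.72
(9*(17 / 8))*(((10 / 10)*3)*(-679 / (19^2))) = -311661 / 2888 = -107.92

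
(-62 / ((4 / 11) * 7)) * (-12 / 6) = 341 / 7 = 48.71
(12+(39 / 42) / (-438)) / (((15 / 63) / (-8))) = -147142 / 365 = -403.13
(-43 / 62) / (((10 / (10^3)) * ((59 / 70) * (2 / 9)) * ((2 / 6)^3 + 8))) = -2612250 / 56699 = -46.07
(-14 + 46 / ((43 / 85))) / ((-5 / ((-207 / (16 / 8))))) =342378 / 215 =1592.46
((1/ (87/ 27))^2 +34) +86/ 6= 122188/ 2523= 48.43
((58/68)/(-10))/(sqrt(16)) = -29/1360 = -0.02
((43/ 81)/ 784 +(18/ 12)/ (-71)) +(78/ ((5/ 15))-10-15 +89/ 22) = 10565321071/ 49596624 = 213.03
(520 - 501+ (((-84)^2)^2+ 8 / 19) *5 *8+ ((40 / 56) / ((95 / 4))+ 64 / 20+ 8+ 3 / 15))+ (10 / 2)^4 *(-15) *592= 1320647099036 / 665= 1985935487.27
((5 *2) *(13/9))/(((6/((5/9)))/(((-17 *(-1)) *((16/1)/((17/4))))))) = 20800/243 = 85.60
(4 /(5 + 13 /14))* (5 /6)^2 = 350 /747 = 0.47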